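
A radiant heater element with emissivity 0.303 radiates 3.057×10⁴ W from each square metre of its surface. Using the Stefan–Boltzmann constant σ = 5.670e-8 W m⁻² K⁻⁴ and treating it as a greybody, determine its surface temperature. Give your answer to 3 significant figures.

I = εσT⁴, so T = (I/εσ)^(1/4) = (3.057×10⁴/(0.303×5.670×10⁻⁸))^(1/4) = 1.15×10³ K.

T ≈ 1.15×10³ K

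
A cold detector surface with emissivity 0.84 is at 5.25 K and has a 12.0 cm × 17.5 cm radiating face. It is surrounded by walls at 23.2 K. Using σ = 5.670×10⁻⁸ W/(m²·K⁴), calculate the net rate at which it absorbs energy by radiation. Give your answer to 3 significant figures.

Area A = 0.120 × 0.175 = 0.021 m².
Net radiated power P_net = εσA(T⁴ − T₀⁴) = 0.84×5.670×10⁻⁸×0.021×(5.25⁴ − 23.2⁴).
T⁴ − T₀⁴ = 759.691 − 2.89702×10⁵ = -2.88942×10⁵ K⁴, so P_net = -2.89×10⁻⁴ W — negative, meaning a net gain of 2.89×10⁻⁴ W.

Net gain ≈ 2.89×10⁻⁴ W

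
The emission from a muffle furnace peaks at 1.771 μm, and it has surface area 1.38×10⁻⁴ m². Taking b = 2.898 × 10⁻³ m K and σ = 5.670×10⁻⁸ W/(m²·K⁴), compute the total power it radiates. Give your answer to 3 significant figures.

P ≈ 56.1 W

Wien's law: T = b/λ_max = 2.898×10⁻³/1.771×10⁻⁶ = 1636.36 K.
Area A = 1.38×10⁻⁴ m².
Then P = σAT⁴ = 5.670×10⁻⁸×1.38×10⁻⁴×(1636.36)⁴ = 56.1 W.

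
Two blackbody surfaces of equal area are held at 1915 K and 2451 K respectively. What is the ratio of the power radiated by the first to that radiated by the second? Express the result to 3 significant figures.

With equal areas, P₁/P₂ = (T₁/T₂)⁴ = (1915/2451)⁴ = 0.373.

P₁/P₂ ≈ 0.373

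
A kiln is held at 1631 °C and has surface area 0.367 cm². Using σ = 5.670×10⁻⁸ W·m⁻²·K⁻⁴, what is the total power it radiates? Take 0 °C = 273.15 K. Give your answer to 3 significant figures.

T = 1631 °C + 273.15 = 1904.15 K.
Area A = 0.367 cm² = 3.67×10⁻⁵ m².
P = σAT⁴ = 5.670×10⁻⁸ × 3.67×10⁻⁵ × (1904.15)⁴ = 27.4 W.

P ≈ 27.4 W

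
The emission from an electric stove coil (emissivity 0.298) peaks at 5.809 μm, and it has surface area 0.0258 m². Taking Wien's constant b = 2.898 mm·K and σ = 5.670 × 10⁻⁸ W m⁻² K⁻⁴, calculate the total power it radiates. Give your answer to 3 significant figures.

P ≈ 27.0 W

Wien's law: T = b/λ_max = 2.898×10⁻³/5.809×10⁻⁶ = 498.881 K.
Area A = 0.0258 m².
Then P = εσAT⁴ = 0.298×5.670×10⁻⁸×0.0258×(498.881)⁴ = 27.0 W.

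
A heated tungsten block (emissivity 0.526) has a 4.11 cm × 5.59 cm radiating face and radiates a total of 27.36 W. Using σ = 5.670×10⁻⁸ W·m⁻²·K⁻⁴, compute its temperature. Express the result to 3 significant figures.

Area A = 0.0411 × 0.0559 = 2.29749×10⁻³ m².
P = εσAT⁴ ⇒ T = (P/(εσA))^(1/4) = (27.36/(0.526×5.670×10⁻⁸×2.29749×10⁻³))^(1/4) = 795 K.

T ≈ 795 K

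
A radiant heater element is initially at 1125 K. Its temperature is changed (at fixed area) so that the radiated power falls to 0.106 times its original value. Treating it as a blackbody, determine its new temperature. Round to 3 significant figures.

P ∝ T⁴, so T₂/T₁ = (P₂/P₁)^(1/4) = (0.106)^(1/4) = 0.570593.
T₂ = 1125 × 0.570593 = 642 K.

T₂ ≈ 642 K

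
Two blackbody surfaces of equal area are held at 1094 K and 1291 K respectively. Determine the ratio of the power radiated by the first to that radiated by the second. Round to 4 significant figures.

P₁/P₂ ≈ 0.5157

With equal areas, P₁/P₂ = (T₁/T₂)⁴ = (1094/1291)⁴ = 0.5157.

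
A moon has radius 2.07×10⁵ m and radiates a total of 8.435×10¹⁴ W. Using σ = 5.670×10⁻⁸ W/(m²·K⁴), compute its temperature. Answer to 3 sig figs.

Surface area A = 4πR² = 4π(2.07×10⁵ m)² = 5.38456×10¹¹ m².
P = σAT⁴ ⇒ T = (P/(σA))^(1/4) = (8.435×10¹⁴/(5.670×10⁻⁸×5.38456×10¹¹))^(1/4) = 408 K.

T ≈ 408 K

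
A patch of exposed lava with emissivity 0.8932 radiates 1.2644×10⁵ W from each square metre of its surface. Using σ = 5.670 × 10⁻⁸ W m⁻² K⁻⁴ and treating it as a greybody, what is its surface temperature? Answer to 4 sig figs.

T ≈ 1257 K

I = εσT⁴, so T = (I/εσ)^(1/4) = (1.2644×10⁵/(0.8932×5.670×10⁻⁸))^(1/4) = 1257 K.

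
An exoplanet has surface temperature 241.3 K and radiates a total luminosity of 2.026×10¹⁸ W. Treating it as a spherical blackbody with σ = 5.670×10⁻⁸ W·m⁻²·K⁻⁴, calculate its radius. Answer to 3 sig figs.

L = 4πR²σT⁴ ⇒ R = √(L/(4πσT⁴)).
σT⁴ = 192.226 W/m², so R = √(2.026×10¹⁸/(4π×192.226)) = 2.90×10⁷ m.

R ≈ 2.90×10⁷ m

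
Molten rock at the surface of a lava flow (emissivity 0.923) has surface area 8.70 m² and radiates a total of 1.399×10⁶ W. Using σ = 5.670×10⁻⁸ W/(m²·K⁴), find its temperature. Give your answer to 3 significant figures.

T ≈ 1.32×10³ K

Area A = 8.70 m².
P = εσAT⁴ ⇒ T = (P/(εσA))^(1/4) = (1.399×10⁶/(0.923×5.670×10⁻⁸×8.70))^(1/4) = 1.32×10³ K.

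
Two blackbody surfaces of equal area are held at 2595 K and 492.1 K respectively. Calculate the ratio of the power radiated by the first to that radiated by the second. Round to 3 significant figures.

P₁/P₂ ≈ 773

With equal areas, P₁/P₂ = (T₁/T₂)⁴ = (2595/492.1)⁴ = 773.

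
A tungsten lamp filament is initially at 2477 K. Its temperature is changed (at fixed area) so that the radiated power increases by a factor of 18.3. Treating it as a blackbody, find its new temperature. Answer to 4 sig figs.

T₂ ≈ 5123 K

P ∝ T⁴, so T₂/T₁ = (P₂/P₁)^(1/4) = (18.3)^(1/4) = 2.06830.
T₂ = 2477 × 2.06830 = 5123 K.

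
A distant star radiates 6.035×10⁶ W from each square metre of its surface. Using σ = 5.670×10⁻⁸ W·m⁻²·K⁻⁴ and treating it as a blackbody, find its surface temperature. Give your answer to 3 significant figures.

I = σT⁴, so T = (I/σ)^(1/4) = (6.035×10⁶/(5.670×10⁻⁸))^(1/4) = 3.21×10³ K.

T ≈ 3.21×10³ K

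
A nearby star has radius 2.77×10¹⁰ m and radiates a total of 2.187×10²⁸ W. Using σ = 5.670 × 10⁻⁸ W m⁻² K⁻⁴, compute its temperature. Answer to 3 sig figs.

Surface area A = 4πR² = 4π(2.77×10¹⁰ m)² = 9.64205×10²¹ m².
P = σAT⁴ ⇒ T = (P/(σA))^(1/4) = (2.187×10²⁸/(5.670×10⁻⁸×9.64205×10²¹))^(1/4) = 2.51×10³ K.

T ≈ 2.51×10³ K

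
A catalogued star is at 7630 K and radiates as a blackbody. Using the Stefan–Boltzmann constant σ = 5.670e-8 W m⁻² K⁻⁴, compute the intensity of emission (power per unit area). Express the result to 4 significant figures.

Stefan–Boltzmann: I = σT⁴ = 5.670×10⁻⁸ × (7630)⁴ = 1.922×10⁸ W/m².

I ≈ 1.922×10⁸ W/m²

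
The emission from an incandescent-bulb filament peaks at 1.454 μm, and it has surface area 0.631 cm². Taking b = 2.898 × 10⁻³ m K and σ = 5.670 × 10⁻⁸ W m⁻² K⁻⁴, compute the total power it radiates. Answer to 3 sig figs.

P ≈ 56.5 W

Wien's law: T = b/λ_max = 2.898×10⁻³/1.454×10⁻⁶ = 1993.12 K.
Area A = 0.631 cm² = 6.31×10⁻⁵ m².
Then P = σAT⁴ = 5.670×10⁻⁸×6.31×10⁻⁵×(1993.12)⁴ = 56.5 W.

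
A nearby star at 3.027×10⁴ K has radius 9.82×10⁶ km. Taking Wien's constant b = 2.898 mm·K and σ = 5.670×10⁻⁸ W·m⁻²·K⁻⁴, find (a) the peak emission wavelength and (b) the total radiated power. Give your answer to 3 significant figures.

(a) λ_max = b/T = 2.898×10⁻³/3.027×10⁴ = 9.574×10⁻⁸ m = 95.7 nm.
Surface area A = 4πR² = 4π(9.82×10⁹ m)² = 1.21181×10²¹ m².
(b) P = σAT⁴ = 5.670×10⁻⁸×1.21181×10²¹×(3.027×10⁴)⁴ = 5.77×10³¹ W.

λ_max ≈ 95.7 nm; P ≈ 5.77×10³¹ W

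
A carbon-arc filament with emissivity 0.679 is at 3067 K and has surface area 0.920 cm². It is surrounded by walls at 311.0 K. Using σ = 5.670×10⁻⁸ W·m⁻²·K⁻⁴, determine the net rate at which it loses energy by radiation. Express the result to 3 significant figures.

Area A = 0.920 cm² = 9.20×10⁻⁵ m².
Net radiated power P_net = εσA(T⁴ − T₀⁴) = 0.679×5.670×10⁻⁸×9.20×10⁻⁵×(3067⁴ − 311.0⁴).
T⁴ − T₀⁴ = 8.84820×10¹³ − 9.35495×10⁹ = 8.84726×10¹³ K⁴, so P_net = 313 W.

Net loss ≈ 313 W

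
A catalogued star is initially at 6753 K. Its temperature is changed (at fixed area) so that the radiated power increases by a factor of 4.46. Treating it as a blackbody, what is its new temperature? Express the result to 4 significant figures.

P ∝ T⁴, so T₂/T₁ = (P₂/P₁)^(1/4) = (4.46)^(1/4) = 1.45323.
T₂ = 6753 × 1.45323 = 9814 K.

T₂ ≈ 9814 K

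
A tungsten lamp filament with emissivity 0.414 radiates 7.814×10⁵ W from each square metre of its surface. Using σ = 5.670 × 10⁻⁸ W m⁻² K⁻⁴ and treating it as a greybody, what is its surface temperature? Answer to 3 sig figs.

I = εσT⁴, so T = (I/εσ)^(1/4) = (7.814×10⁵/(0.414×5.670×10⁻⁸))^(1/4) = 2.40×10³ K.

T ≈ 2.40×10³ K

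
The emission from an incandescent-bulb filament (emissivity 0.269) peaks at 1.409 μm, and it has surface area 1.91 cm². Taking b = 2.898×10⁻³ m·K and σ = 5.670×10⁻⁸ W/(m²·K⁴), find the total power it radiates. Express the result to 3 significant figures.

P ≈ 52.1 W

Wien's law: T = b/λ_max = 2.898×10⁻³/1.409×10⁻⁶ = 2056.78 K.
Area A = 1.91 cm² = 1.91×10⁻⁴ m².
Then P = εσAT⁴ = 0.269×5.670×10⁻⁸×1.91×10⁻⁴×(2056.78)⁴ = 52.1 W.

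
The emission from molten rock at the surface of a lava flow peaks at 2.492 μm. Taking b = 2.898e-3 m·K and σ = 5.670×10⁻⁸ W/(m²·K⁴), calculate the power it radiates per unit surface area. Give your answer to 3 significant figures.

Wien's law: T = b/λ_max = 2.898×10⁻³/2.492×10⁻⁶ = 1162.92 K.
Then I = σT⁴ = 5.670×10⁻⁸×(1162.92)⁴ = 1.04×10⁵ W/m².

I ≈ 1.04×10⁵ W/m²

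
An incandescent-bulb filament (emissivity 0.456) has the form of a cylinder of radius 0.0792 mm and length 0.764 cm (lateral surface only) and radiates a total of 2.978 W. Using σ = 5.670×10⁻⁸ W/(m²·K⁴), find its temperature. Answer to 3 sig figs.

T ≈ 2.35×10³ K

Lateral area A = 2πrL = 2π×7.92×10⁻⁵×7.64×10⁻³ = 3.80188×10⁻⁶ m².
P = εσAT⁴ ⇒ T = (P/(εσA))^(1/4) = (2.978/(0.456×5.670×10⁻⁸×3.80188×10⁻⁶))^(1/4) = 2.35×10³ K.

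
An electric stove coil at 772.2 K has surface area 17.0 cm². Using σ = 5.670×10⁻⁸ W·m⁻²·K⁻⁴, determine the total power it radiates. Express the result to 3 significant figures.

P ≈ 34.3 W

Area A = 17.0 cm² = 1.70×10⁻³ m².
P = σAT⁴ = 5.670×10⁻⁸ × 1.70×10⁻³ × (772.2)⁴ = 34.3 W.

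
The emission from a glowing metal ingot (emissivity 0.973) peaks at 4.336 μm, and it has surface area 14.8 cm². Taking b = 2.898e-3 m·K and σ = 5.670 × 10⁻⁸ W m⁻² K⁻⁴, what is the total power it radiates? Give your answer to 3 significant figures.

P ≈ 16.3 W

Wien's law: T = b/λ_max = 2.898×10⁻³/4.336×10⁻⁶ = 668.358 K.
Area A = 14.8 cm² = 1.48×10⁻³ m².
Then P = εσAT⁴ = 0.973×5.670×10⁻⁸×1.48×10⁻³×(668.358)⁴ = 16.3 W.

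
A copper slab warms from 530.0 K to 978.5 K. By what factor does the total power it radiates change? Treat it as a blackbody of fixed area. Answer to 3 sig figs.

P₂/P₁ ≈ 11.6

P ∝ T⁴, so P₂/P₁ = (T₂/T₁)⁴ = (978.5/530.0)⁴ = (1.84623)⁴ = 11.6.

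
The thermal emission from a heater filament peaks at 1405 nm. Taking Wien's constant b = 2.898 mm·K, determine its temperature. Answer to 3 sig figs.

Wien's law gives T = b/λ_max = (2.898×10⁻³ m·K)/(1.405×10⁻⁶ m) = 2.06×10³ K.

T ≈ 2.06×10³ K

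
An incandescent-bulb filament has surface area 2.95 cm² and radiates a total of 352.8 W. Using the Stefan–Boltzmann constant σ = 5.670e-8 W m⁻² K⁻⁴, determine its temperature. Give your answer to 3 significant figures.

Area A = 2.95 cm² = 2.95×10⁻⁴ m².
P = σAT⁴ ⇒ T = (P/(σA))^(1/4) = (352.8/(5.670×10⁻⁸×2.95×10⁻⁴))^(1/4) = 2.14×10³ K.

T ≈ 2.14×10³ K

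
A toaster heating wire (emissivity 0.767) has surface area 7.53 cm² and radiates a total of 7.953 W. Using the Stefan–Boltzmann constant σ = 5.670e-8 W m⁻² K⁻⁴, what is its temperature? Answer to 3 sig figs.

T ≈ 702 K

Area A = 7.53 cm² = 7.53×10⁻⁴ m².
P = εσAT⁴ ⇒ T = (P/(εσA))^(1/4) = (7.953/(0.767×5.670×10⁻⁸×7.53×10⁻⁴))^(1/4) = 702 K.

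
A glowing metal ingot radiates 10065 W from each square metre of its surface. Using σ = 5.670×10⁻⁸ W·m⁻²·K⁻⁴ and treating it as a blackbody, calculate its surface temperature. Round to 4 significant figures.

T ≈ 649.1 K

I = σT⁴, so T = (I/σ)^(1/4) = (10065/(5.670×10⁻⁸))^(1/4) = 649.1 K.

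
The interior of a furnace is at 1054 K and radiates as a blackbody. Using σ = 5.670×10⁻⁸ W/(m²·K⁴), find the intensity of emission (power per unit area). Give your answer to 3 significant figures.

I ≈ 7.00×10⁴ W/m²

Stefan–Boltzmann: I = σT⁴ = 5.670×10⁻⁸ × (1054)⁴ = 7.00×10⁴ W/m².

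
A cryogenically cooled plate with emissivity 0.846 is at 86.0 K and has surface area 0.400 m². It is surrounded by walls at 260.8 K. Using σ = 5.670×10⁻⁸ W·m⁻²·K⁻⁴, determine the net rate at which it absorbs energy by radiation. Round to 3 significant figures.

Area A = 0.400 m².
Net radiated power P_net = εσA(T⁴ − T₀⁴) = 0.846×5.670×10⁻⁸×0.400×(86.0⁴ − 260.8⁴).
T⁴ − T₀⁴ = 5.47008×10⁷ − 4.62626×10⁹ = -4.57156×10⁹ K⁴, so P_net = -87.7 W — negative, meaning a net gain of 87.7 W.

Net gain ≈ 87.7 W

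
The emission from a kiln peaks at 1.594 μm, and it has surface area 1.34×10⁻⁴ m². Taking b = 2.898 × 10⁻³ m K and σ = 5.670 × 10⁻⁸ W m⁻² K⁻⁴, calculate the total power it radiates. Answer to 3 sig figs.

P ≈ 83.0 W

Wien's law: T = b/λ_max = 2.898×10⁻³/1.594×10⁻⁶ = 1818.07 K.
Area A = 1.34×10⁻⁴ m².
Then P = σAT⁴ = 5.670×10⁻⁸×1.34×10⁻⁴×(1818.07)⁴ = 83.0 W.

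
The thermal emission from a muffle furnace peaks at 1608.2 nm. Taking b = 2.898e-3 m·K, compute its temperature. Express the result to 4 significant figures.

T ≈ 1802 K

Wien's law gives T = b/λ_max = (2.898×10⁻³ m·K)/(1.6082×10⁻⁶ m) = 1802 K.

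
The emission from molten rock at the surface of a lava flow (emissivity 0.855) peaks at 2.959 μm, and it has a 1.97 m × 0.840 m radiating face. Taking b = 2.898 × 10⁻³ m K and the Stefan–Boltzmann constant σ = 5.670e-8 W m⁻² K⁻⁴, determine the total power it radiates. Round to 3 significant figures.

P ≈ 7.38×10⁴ W

Wien's law: T = b/λ_max = 2.898×10⁻³/2.959×10⁻⁶ = 979.385 K.
Area A = 1.97 × 0.840 = 1.6548 m².
Then P = εσAT⁴ = 0.855×5.670×10⁻⁸×1.6548×(979.385)⁴ = 7.38×10⁴ W.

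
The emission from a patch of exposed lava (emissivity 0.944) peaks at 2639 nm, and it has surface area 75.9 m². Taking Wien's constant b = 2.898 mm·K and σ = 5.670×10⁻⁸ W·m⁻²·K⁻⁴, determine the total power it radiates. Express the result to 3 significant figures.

Wien's law: T = b/λ_max = 2.898×10⁻³/2.639×10⁻⁶ = 1098.14 K.
Area A = 75.9 m².
Then P = εσAT⁴ = 0.944×5.670×10⁻⁸×75.9×(1098.14)⁴ = 5.91×10⁶ W.

P ≈ 5.91×10⁶ W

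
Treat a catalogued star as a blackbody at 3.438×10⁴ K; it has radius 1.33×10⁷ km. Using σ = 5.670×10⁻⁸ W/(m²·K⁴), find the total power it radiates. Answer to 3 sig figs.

Surface area A = 4πR² = 4π(1.33×10¹⁰ m)² = 2.22287×10²¹ m².
P = σAT⁴ = 5.670×10⁻⁸ × 2.22287×10²¹ × (3.438×10⁴)⁴ = 1.76×10³² W.

P ≈ 1.76×10³² W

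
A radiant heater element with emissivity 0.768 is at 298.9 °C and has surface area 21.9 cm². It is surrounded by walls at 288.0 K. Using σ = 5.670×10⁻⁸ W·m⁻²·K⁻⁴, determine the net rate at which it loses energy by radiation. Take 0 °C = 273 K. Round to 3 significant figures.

Net loss ≈ 9.55 W

T = 298.9 °C + 273 = 571.9 K.
Area A = 21.9 cm² = 2.19×10⁻³ m².
Net radiated power P_net = εσA(T⁴ − T₀⁴) = 0.768×5.670×10⁻⁸×2.19×10⁻³×(571.9⁴ − 288.0⁴).
T⁴ − T₀⁴ = 1.06975×10¹¹ − 6.87971×10⁹ = 1.00095×10¹¹ K⁴, so P_net = 9.55 W.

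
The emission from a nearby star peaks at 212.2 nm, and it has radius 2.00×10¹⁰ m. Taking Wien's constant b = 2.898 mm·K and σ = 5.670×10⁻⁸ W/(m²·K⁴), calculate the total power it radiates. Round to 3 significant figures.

P ≈ 9.91×10³⁰ W

Wien's law: T = b/λ_max = 2.898×10⁻³/2.122×10⁻⁷ = 13656.9 K.
Surface area A = 4πR² = 4π(2.00×10¹⁰ m)² = 5.02655×10²¹ m².
Then P = σAT⁴ = 5.670×10⁻⁸×5.02655×10²¹×(13656.9)⁴ = 9.91×10³⁰ W.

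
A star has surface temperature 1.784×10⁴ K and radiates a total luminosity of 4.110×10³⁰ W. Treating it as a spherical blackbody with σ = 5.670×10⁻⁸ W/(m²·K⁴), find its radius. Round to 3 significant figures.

R ≈ 7.55×10⁹ m

L = 4πR²σT⁴ ⇒ R = √(L/(4πσT⁴)).
σT⁴ = 5.74331×10⁹ W/m², so R = √(4.110×10³⁰/(4π×5.74331×10⁹)) = 7.55×10⁹ m.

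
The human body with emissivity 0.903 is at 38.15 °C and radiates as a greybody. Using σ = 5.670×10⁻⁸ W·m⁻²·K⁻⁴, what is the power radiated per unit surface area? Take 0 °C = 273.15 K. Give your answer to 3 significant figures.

T = 38.15 °C + 273.15 = 311.30 K.
Stefan–Boltzmann: I = εσT⁴ = 0.903 × 5.670×10⁻⁸ × (311.30)⁴ = 481 W/m².

I ≈ 481 W/m²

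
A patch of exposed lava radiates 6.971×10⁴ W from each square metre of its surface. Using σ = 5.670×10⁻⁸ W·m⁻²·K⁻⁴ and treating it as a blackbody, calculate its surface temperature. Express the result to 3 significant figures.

T ≈ 1.05×10³ K

I = σT⁴, so T = (I/σ)^(1/4) = (6.971×10⁴/(5.670×10⁻⁸))^(1/4) = 1.05×10³ K.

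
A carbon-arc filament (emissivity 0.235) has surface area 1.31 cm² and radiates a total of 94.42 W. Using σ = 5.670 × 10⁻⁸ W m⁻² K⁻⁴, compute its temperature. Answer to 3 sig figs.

Area A = 1.31 cm² = 1.31×10⁻⁴ m².
P = εσAT⁴ ⇒ T = (P/(εσA))^(1/4) = (94.42/(0.235×5.670×10⁻⁸×1.31×10⁻⁴))^(1/4) = 2.71×10³ K.

T ≈ 2.71×10³ K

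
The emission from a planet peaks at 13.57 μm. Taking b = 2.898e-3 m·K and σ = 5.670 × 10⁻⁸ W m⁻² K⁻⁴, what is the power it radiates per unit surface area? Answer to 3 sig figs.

Wien's law: T = b/λ_max = 2.898×10⁻³/1.357×10⁻⁵ = 213.559 K.
Then I = σT⁴ = 5.670×10⁻⁸×(213.559)⁴ = 118 W/m².

I ≈ 118 W/m²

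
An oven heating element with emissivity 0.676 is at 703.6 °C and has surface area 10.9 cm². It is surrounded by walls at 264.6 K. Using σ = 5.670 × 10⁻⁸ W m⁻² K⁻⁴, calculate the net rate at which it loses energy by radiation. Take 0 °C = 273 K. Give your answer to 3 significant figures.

Net loss ≈ 37.8 W

T = 703.6 °C + 273 = 976.6 K.
Area A = 10.9 cm² = 1.09×10⁻³ m².
Net radiated power P_net = εσA(T⁴ − T₀⁴) = 0.676×5.670×10⁻⁸×1.09×10⁻³×(976.6⁴ − 264.6⁴).
T⁴ − T₀⁴ = 9.09634×10¹¹ − 4.90184×10⁹ = 9.04732×10¹¹ K⁴, so P_net = 37.8 W.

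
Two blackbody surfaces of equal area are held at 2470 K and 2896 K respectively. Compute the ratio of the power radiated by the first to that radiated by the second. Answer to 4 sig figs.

P₁/P₂ ≈ 0.5292

With equal areas, P₁/P₂ = (T₁/T₂)⁴ = (2470/2896)⁴ = 0.5292.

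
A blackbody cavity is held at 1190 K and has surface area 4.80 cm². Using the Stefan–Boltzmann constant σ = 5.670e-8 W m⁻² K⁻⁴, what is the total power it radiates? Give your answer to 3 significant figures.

Area A = 4.80 cm² = 4.80×10⁻⁴ m².
P = σAT⁴ = 5.670×10⁻⁸ × 4.80×10⁻⁴ × (1190)⁴ = 54.6 W.

P ≈ 54.6 W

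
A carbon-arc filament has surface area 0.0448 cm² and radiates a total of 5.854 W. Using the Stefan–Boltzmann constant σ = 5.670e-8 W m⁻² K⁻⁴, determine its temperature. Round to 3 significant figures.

Area A = 0.0448 cm² = 4.48×10⁻⁶ m².
P = σAT⁴ ⇒ T = (P/(σA))^(1/4) = (5.854/(5.670×10⁻⁸×4.48×10⁻⁶))^(1/4) = 2.19×10³ K.

T ≈ 2.19×10³ K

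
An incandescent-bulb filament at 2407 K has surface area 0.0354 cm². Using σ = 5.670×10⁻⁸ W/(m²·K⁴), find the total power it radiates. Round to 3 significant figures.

P ≈ 6.74 W

Area A = 0.0354 cm² = 3.54×10⁻⁶ m².
P = σAT⁴ = 5.670×10⁻⁸ × 3.54×10⁻⁶ × (2407)⁴ = 6.74 W.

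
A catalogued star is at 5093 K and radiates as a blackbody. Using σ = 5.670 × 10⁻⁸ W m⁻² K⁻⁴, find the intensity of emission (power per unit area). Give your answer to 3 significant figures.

Stefan–Boltzmann: I = σT⁴ = 5.670×10⁻⁸ × (5093)⁴ = 3.81×10⁷ W/m².

I ≈ 3.81×10⁷ W/m²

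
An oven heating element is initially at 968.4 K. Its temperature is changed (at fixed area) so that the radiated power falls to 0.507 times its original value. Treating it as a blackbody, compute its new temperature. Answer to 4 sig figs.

P ∝ T⁴, so T₂/T₁ = (P₂/P₁)^(1/4) = (0.507)^(1/4) = 0.843824.
T₂ = 968.4 × 0.843824 = 817.2 K.

T₂ ≈ 817.2 K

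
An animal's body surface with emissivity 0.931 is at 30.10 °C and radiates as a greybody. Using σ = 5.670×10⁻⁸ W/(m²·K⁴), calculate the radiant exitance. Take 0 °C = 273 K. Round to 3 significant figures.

T = 30.10 °C + 273 = 303.10 K.
Stefan–Boltzmann: I = εσT⁴ = 0.931 × 5.670×10⁻⁸ × (303.10)⁴ = 446 W/m².

I ≈ 446 W/m²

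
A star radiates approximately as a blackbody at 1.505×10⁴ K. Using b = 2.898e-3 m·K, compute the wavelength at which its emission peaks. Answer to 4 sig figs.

λ_max ≈ 192.6 nm

Wien's displacement law: λ_max = b/T = (2.898×10⁻³ m·K)/(1.505×10⁴ K) = 1.9256×10⁻⁷ m.
That is 192.6 nm, in the ultraviolet range.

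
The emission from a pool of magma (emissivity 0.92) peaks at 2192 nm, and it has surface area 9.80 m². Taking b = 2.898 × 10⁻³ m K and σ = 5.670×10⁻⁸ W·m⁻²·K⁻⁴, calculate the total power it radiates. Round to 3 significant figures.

P ≈ 1.56×10⁶ W

Wien's law: T = b/λ_max = 2.898×10⁻³/2.192×10⁻⁶ = 1322.08 K.
Area A = 9.80 m².
Then P = εσAT⁴ = 0.92×5.670×10⁻⁸×9.80×(1322.08)⁴ = 1.56×10⁶ W.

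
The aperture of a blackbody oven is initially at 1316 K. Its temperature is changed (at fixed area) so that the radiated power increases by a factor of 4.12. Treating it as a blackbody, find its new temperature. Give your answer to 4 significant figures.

P ∝ T⁴, so T₂/T₁ = (P₂/P₁)^(1/4) = (4.12)^(1/4) = 1.42470.
T₂ = 1316 × 1.42470 = 1875 K.

T₂ ≈ 1875 K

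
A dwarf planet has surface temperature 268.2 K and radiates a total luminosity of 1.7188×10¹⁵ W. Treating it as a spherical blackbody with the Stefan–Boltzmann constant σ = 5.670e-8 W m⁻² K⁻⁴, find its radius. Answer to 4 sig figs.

L = 4πR²σT⁴ ⇒ R = √(L/(4πσT⁴)).
σT⁴ = 293.372 W/m², so R = √(1.7188×10¹⁵/(4π×293.372)) = 6.828×10⁵ m.

R ≈ 6.828×10⁵ m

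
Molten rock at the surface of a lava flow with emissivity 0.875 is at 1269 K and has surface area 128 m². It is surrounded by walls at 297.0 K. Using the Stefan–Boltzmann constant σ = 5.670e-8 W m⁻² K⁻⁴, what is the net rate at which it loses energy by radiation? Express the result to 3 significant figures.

Net loss ≈ 1.64×10⁷ W

Area A = 128 m².
Net radiated power P_net = εσA(T⁴ − T₀⁴) = 0.875×5.670×10⁻⁸×128×(1269⁴ − 297.0⁴).
T⁴ − T₀⁴ = 2.59326×10¹² − 7.78083×10⁹ = 2.58548×10¹² K⁴, so P_net = 1.64×10⁷ W.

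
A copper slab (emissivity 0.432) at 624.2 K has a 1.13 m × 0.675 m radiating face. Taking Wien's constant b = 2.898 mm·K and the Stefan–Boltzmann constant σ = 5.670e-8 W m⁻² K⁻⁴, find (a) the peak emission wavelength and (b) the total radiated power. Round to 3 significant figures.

λ_max ≈ 4.64 μm; P ≈ 2.84×10³ W

(a) λ_max = b/T = 2.898×10⁻³/624.2 = 4.643×10⁻⁶ m = 4.64 μm.
Area A = 1.13 × 0.675 = 0.76275 m².
(b) P = εσAT⁴ = 0.432×5.670×10⁻⁸×0.76275×(624.2)⁴ = 2.84×10³ W.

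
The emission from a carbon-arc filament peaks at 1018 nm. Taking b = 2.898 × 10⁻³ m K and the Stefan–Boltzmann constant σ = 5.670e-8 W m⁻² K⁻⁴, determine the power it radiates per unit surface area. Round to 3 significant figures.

I ≈ 3.72×10⁶ W/m²

Wien's law: T = b/λ_max = 2.898×10⁻³/1.018×10⁻⁶ = 2846.76 K.
Then I = σT⁴ = 5.670×10⁻⁸×(2846.76)⁴ = 3.72×10⁶ W/m².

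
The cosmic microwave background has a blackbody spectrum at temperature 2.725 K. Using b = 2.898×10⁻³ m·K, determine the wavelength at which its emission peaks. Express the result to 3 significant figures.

λ_max ≈ 1.06 mm

Wien's displacement law: λ_max = b/T = (2.898×10⁻³ m·K)/(2.725 K) = 1.063×10⁻³ m.
That is 1.06 mm, in the microwave range.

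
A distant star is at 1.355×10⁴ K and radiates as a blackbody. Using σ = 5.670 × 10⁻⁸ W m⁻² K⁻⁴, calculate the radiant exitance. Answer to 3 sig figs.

Stefan–Boltzmann: I = σT⁴ = 5.670×10⁻⁸ × (1.355×10⁴)⁴ = 1.91×10⁹ W/m².

I ≈ 1.91×10⁹ W/m²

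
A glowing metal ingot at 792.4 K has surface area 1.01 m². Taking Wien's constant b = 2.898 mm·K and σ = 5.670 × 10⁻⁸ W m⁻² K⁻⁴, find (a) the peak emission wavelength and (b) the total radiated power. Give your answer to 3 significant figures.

λ_max ≈ 3.66 μm; P ≈ 2.26×10⁴ W

(a) λ_max = b/T = 2.898×10⁻³/792.4 = 3.657×10⁻⁶ m = 3.66 μm.
Area A = 1.01 m².
(b) P = σAT⁴ = 5.670×10⁻⁸×1.01×(792.4)⁴ = 2.26×10⁴ W.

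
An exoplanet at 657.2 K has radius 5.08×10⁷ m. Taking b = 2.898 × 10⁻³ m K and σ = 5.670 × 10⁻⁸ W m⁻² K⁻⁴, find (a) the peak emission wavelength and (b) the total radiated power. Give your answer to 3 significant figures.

(a) λ_max = b/T = 2.898×10⁻³/657.2 = 4.410×10⁻⁶ m = 4.41 μm.
Surface area A = 4πR² = 4π(5.08×10⁷ m)² = 3.24293×10¹⁶ m².
(b) P = σAT⁴ = 5.670×10⁻⁸×3.24293×10¹⁶×(657.2)⁴ = 3.43×10²⁰ W.

λ_max ≈ 4.41 μm; P ≈ 3.43×10²⁰ W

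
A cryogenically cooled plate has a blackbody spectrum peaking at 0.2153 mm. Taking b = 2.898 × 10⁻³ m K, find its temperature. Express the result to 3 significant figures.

T ≈ 13.5 K

Wien's law gives T = b/λ_max = (2.898×10⁻³ m·K)/(2.153×10⁻⁴ m) = 13.5 K.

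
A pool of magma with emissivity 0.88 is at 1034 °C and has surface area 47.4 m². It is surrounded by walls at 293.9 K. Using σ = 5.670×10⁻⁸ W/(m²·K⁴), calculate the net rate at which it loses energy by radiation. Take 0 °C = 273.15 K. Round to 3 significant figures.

T = 1034 °C + 273.15 = 1307.15 K.
Area A = 47.4 m².
Net radiated power P_net = εσA(T⁴ − T₀⁴) = 0.88×5.670×10⁻⁸×47.4×(1307.15⁴ − 293.9⁴).
T⁴ − T₀⁴ = 2.91945×10¹² − 7.46102×10⁹ = 2.91199×10¹² K⁴, so P_net = 6.89×10⁶ W.

Net loss ≈ 6.89×10⁶ W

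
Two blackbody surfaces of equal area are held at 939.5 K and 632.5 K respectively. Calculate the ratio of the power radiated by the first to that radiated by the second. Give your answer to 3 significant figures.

P₁/P₂ ≈ 4.87

With equal areas, P₁/P₂ = (T₁/T₂)⁴ = (939.5/632.5)⁴ = 4.87.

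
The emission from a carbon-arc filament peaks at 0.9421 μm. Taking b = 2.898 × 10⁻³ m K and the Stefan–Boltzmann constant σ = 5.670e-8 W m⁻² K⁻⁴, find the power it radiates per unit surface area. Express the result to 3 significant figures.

Wien's law: T = b/λ_max = 2.898×10⁻³/9.421×10⁻⁷ = 3076.11 K.
Then I = σT⁴ = 5.670×10⁻⁸×(3076.11)⁴ = 5.08×10⁶ W/m².

I ≈ 5.08×10⁶ W/m²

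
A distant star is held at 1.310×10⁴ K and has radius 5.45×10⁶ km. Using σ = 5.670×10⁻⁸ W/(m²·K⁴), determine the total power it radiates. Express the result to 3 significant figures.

Surface area A = 4πR² = 4π(5.45×10⁹ m)² = 3.73253×10²⁰ m².
P = σAT⁴ = 5.670×10⁻⁸ × 3.73253×10²⁰ × (1.310×10⁴)⁴ = 6.23×10²⁹ W.

P ≈ 6.23×10²⁹ W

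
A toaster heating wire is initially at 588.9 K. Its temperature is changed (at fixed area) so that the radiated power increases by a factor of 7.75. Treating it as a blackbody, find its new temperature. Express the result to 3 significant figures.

P ∝ T⁴, so T₂/T₁ = (P₂/P₁)^(1/4) = (7.75)^(1/4) = 1.66850.
T₂ = 588.9 × 1.66850 = 983 K.

T₂ ≈ 983 K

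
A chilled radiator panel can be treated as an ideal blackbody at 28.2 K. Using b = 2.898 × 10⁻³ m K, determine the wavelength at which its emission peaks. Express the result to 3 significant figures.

Wien's displacement law: λ_max = b/T = (2.898×10⁻³ m·K)/(28.2 K) = 1.028×10⁻⁴ m.
That is 1.03×10⁻⁴ m, in the infrared range.

λ_max ≈ 1.03×10⁻⁴ m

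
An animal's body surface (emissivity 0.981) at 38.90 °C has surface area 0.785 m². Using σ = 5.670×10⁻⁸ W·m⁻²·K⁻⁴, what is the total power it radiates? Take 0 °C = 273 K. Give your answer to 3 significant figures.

T = 38.90 °C + 273 = 311.90 K.
Area A = 0.785 m².
P = εσAT⁴ = 0.981 × 5.670×10⁻⁸ × 0.785 × (311.90)⁴ = 413 W.

P ≈ 413 W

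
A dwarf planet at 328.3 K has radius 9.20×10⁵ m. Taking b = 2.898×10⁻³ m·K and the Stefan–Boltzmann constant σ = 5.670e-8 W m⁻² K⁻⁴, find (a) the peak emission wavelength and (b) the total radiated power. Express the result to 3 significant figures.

λ_max ≈ 8.83 μm; P ≈ 7.01×10¹⁵ W

(a) λ_max = b/T = 2.898×10⁻³/328.3 = 8.827×10⁻⁶ m = 8.83 μm.
Surface area A = 4πR² = 4π(9.20×10⁵ m)² = 1.06362×10¹³ m².
(b) P = σAT⁴ = 5.670×10⁻⁸×1.06362×10¹³×(328.3)⁴ = 7.01×10¹⁵ W.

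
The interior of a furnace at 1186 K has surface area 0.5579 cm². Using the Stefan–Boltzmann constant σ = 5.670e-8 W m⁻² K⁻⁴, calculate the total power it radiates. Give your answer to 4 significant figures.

Area A = 0.5579 cm² = 5.579×10⁻⁵ m².
P = σAT⁴ = 5.670×10⁻⁸ × 5.579×10⁻⁵ × (1186)⁴ = 6.259 W.

P ≈ 6.259 W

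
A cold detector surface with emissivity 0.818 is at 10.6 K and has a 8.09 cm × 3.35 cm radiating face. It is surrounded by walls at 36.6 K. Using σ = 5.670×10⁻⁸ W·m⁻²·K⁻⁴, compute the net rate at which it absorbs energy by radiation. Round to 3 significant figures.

Net gain ≈ 2.24×10⁻⁴ W

Area A = 0.0809 × 0.0335 = 2.71015×10⁻³ m².
Net radiated power P_net = εσA(T⁴ − T₀⁴) = 0.818×5.670×10⁻⁸×2.71015×10⁻³×(10.6⁴ − 36.6⁴).
T⁴ − T₀⁴ = 12624.8 − 1.79442×10⁶ = -1.78180×10⁶ K⁴, so P_net = -2.24×10⁻⁴ W — negative, meaning a net gain of 2.24×10⁻⁴ W.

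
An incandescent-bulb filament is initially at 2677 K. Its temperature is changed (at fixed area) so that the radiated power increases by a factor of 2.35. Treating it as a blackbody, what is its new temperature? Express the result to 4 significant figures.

T₂ ≈ 3314 K

P ∝ T⁴, so T₂/T₁ = (P₂/P₁)^(1/4) = (2.35)^(1/4) = 1.23813.
T₂ = 2677 × 1.23813 = 3314 K.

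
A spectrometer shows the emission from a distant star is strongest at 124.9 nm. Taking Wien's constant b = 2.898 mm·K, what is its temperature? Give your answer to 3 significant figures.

T ≈ 2.32×10⁴ K

Wien's law gives T = b/λ_max = (2.898×10⁻³ m·K)/(1.249×10⁻⁷ m) = 2.32×10⁴ K.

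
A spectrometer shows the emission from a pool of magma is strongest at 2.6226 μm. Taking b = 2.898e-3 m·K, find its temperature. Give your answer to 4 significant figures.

Wien's law gives T = b/λ_max = (2.898×10⁻³ m·K)/(2.6226×10⁻⁶ m) = 1105 K.

T ≈ 1105 K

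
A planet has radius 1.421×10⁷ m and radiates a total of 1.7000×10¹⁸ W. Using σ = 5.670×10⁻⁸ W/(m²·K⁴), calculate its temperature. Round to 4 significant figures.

Surface area A = 4πR² = 4π(1.421×10⁷ m)² = 2.53745×10¹⁵ m².
P = σAT⁴ ⇒ T = (P/(σA))^(1/4) = (1.7000×10¹⁸/(5.670×10⁻⁸×2.53745×10¹⁵))^(1/4) = 329.7 K.

T ≈ 329.7 K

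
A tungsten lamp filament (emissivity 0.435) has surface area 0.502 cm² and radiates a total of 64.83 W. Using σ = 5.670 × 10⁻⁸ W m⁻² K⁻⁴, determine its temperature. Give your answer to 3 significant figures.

T ≈ 2.69×10³ K

Area A = 0.502 cm² = 5.02×10⁻⁵ m².
P = εσAT⁴ ⇒ T = (P/(εσA))^(1/4) = (64.83/(0.435×5.670×10⁻⁸×5.02×10⁻⁵))^(1/4) = 2.69×10³ K.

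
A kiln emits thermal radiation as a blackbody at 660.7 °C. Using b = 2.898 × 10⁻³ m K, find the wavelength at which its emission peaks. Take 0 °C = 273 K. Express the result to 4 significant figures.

T = 660.7 °C + 273 = 933.7 K.
Wien's displacement law: λ_max = b/T = (2.898×10⁻³ m·K)/(933.7 K) = 3.1038×10⁻⁶ m.
That is 3.104 μm, in the infrared range.

λ_max ≈ 3.104 μm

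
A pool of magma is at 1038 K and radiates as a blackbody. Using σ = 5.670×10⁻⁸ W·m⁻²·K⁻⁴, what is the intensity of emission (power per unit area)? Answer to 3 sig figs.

I ≈ 6.58×10⁴ W/m²

Stefan–Boltzmann: I = σT⁴ = 5.670×10⁻⁸ × (1038)⁴ = 6.58×10⁴ W/m².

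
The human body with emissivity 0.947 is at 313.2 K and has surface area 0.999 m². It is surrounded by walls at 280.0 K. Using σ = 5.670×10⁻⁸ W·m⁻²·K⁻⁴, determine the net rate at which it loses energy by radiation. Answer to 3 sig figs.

Net loss ≈ 186 W

Area A = 0.999 m².
Net radiated power P_net = εσA(T⁴ − T₀⁴) = 0.947×5.670×10⁻⁸×0.999×(313.2⁴ − 280.0⁴).
T⁴ − T₀⁴ = 9.62248×10⁹ − 6.14656×10⁹ = 3.47592×10⁹ K⁴, so P_net = 186 W.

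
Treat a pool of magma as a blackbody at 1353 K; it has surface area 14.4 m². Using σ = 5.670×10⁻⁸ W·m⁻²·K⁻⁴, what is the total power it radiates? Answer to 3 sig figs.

Area A = 14.4 m².
P = σAT⁴ = 5.670×10⁻⁸ × 14.4 × (1353)⁴ = 2.74×10⁶ W.

P ≈ 2.74×10⁶ W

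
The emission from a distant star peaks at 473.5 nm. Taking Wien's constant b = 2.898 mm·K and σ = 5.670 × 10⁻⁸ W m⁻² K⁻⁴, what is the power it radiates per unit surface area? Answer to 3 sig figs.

I ≈ 7.96×10⁷ W/m²

Wien's law: T = b/λ_max = 2.898×10⁻³/4.735×10⁻⁷ = 6120.38 K.
Then I = σT⁴ = 5.670×10⁻⁸×(6120.38)⁴ = 7.96×10⁷ W/m².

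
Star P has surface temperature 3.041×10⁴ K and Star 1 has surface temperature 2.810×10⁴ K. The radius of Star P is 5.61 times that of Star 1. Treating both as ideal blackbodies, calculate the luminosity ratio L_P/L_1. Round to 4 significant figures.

L_P/L_1 ≈ 43.17

L ∝ R²T⁴, so L_P/L_1 = (R_P/R_1)²(T_P/T_1)⁴ = (5.61)² × (3.041×10⁴/2.810×10⁴)⁴ = 31.4721 × 1.37164 = 43.17.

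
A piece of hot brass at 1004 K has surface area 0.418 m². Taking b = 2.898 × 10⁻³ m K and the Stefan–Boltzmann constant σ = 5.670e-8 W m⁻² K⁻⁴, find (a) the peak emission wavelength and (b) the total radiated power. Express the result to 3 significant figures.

(a) λ_max = b/T = 2.898×10⁻³/1004 = 2.886×10⁻⁶ m = 2.89 μm.
Area A = 0.418 m².
(b) P = σAT⁴ = 5.670×10⁻⁸×0.418×(1004)⁴ = 2.41×10⁴ W.

λ_max ≈ 2.89 μm; P ≈ 2.41×10⁴ W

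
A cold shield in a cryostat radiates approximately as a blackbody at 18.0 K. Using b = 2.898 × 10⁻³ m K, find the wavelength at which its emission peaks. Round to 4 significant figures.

Wien's displacement law: λ_max = b/T = (2.898×10⁻³ m·K)/(18.0 K) = 1.6100×10⁻⁴ m.
That is 1.610×10⁻⁴ m, in the infrared range.

λ_max ≈ 1.610×10⁻⁴ m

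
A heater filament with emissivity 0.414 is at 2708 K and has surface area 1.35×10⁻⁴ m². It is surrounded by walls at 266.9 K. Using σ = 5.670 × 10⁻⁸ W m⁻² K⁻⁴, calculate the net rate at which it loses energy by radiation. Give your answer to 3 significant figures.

Net loss ≈ 170 W

Area A = 1.35×10⁻⁴ m².
Net radiated power P_net = εσA(T⁴ − T₀⁴) = 0.414×5.670×10⁻⁸×1.35×10⁻⁴×(2708⁴ − 266.9⁴).
T⁴ − T₀⁴ = 5.37768×10¹³ − 5.07451×10⁹ = 5.37717×10¹³ K⁴, so P_net = 170 W.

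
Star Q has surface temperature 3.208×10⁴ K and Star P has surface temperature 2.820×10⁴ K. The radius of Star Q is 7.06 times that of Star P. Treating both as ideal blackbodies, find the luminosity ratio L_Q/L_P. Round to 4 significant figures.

L ∝ R²T⁴, so L_Q/L_P = (R_Q/R_P)²(T_Q/T_P)⁴ = (7.06)² × (3.208×10⁴/2.820×10⁴)⁴ = 49.8436 × 1.67472 = 83.47.

L_Q/L_P ≈ 83.47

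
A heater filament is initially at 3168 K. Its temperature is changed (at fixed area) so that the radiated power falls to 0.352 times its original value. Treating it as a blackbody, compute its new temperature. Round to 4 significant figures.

T₂ ≈ 2440 K

P ∝ T⁴, so T₂/T₁ = (P₂/P₁)^(1/4) = (0.352)^(1/4) = 0.770257.
T₂ = 3168 × 0.770257 = 2440 K.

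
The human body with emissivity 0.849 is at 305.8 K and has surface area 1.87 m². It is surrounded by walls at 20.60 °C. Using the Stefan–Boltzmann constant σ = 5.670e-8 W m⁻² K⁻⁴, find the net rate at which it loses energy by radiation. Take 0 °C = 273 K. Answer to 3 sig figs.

Surroundings: T = 20.60 °C + 273 = 293.60 K.
Area A = 1.87 m².
Net radiated power P_net = εσA(T⁴ − T₀⁴) = 0.849×5.670×10⁻⁸×1.87×(305.8⁴ − 293.60⁴).
T⁴ − T₀⁴ = 8.74480×10⁹ − 7.43061×10⁹ = 1.31419×10⁹ K⁴, so P_net = 118 W.

Net loss ≈ 118 W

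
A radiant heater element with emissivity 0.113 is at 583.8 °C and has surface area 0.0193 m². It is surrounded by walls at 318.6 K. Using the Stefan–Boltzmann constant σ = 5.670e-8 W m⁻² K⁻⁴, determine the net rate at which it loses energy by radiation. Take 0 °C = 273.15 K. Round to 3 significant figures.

Net loss ≈ 65.4 W

T = 583.8 °C + 273.15 = 856.95 K.
Area A = 0.0193 m².
Net radiated power P_net = εσA(T⁴ − T₀⁴) = 0.113×5.670×10⁻⁸×0.0193×(856.95⁴ − 318.6⁴).
T⁴ − T₀⁴ = 5.39289×10¹¹ − 1.03035×10¹⁰ = 5.28986×10¹¹ K⁴, so P_net = 65.4 W.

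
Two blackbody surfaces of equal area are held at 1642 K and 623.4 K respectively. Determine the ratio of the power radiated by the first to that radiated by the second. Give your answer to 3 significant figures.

With equal areas, P₁/P₂ = (T₁/T₂)⁴ = (1642/623.4)⁴ = 48.1.

P₁/P₂ ≈ 48.1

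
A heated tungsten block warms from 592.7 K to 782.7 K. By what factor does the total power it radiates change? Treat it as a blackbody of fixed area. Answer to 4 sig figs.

P ∝ T⁴, so P₂/P₁ = (T₂/T₁)⁴ = (782.7/592.7)⁴ = (1.32057)⁴ = 3.041.

P₂/P₁ ≈ 3.041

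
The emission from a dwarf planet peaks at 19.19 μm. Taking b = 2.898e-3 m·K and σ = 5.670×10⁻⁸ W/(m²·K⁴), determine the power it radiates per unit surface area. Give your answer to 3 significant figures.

I ≈ 29.5 W/m²

Wien's law: T = b/λ_max = 2.898×10⁻³/1.919×10⁻⁵ = 151.016 K.
Then I = σT⁴ = 5.670×10⁻⁸×(151.016)⁴ = 29.5 W/m².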